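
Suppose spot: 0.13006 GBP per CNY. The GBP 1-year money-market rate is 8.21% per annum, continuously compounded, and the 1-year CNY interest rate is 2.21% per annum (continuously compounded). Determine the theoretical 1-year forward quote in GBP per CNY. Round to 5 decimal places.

0.13810

T = 1 year.
GBP growth factor: e^(0.0821×1) = 1.0855644.
CNY growth factor: e^(0.0221×1) = 1.022346.
So F = 0.13006 × 1.0855644 / 1.022346 = 0.1381025 (GBP/CNY).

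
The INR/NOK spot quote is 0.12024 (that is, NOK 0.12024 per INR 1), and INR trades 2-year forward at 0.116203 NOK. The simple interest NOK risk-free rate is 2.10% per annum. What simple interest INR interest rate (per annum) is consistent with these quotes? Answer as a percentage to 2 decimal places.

3.91%

T = 2 years.
F/S = 0.116203/0.12024 = 0.9664255 = (growth of NOK) / (growth of INR).
NOK growth factor: 1 + 0.0210×2 = 1.042000.
That pins the INR growth at 1.078200.
(1.078200 − 1)/T = 0.039100, i.e. 3.91%.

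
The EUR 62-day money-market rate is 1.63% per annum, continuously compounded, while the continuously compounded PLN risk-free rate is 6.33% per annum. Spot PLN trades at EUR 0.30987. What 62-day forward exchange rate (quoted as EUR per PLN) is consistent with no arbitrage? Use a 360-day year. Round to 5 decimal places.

0.30737

T = 62/360 years.
EUR accumulates by e^(0.0163×62/360) = 1.0028112.
PLN growth factor: e^(0.0633×62/360) = 1.0109613.
CIP: F = S · (grow EUR)/(grow PLN) = 0.30987 × 1.0028112/1.0109613 = 0.3073719 EUR per PLN.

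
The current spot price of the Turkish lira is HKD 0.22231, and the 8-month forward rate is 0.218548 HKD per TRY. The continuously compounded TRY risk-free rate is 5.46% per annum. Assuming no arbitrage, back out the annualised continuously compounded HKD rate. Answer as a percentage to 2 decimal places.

T = 8/12 years.
CIP gives F = S · g_HKD/g_TRY, so g_HKD/g_TRY = 0.218548/0.22231 = 0.9830777.
TRY growth factor: e^(0.0546×8/12) = 1.0370706.
So the HKD growth factor = 1.019521.
Take logs: ln 1.019521 / (8/12) = 0.028999, so 2.90%.

2.90%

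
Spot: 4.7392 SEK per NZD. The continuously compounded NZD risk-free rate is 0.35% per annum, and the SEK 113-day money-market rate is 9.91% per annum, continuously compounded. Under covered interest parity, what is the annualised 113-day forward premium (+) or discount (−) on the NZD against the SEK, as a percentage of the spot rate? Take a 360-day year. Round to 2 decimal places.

T = 113/360 years.
CIP forward (SEK per NZD) = 4.7392 × 1.0315952/1.0010992 = 4.8835680.
Annualised premium = (F − S)/S × (1/T) = (4.8835680 − 4.7392)/4.7392 ÷ (113/360) = 9.70%.

+9.70%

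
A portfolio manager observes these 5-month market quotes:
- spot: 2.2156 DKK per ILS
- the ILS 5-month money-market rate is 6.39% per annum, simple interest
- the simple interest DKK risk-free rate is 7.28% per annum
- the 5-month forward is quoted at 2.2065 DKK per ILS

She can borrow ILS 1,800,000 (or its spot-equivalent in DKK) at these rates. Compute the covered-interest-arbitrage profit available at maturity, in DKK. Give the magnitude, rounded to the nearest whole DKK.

DKK 31,605

T = 5/12 years.
Invest the ILS and cover forward: 1,800,000 × 1.026625 × 2.2065 = DKK 4,077,446.51.
Convert at spot and invest in DKK: 1,800,000 × 2.2156 × 1.030333333 = DKK 4,109,051.76.
The quoted forward undervalues ILS, so borrow ILS, convert to DKK at spot, deposit the DKK at 7.28%, and buy ILS forward at 2.2065 to cover the loan.
Profit = 4,109,051.76 − 4,077,446.51 = DKK 31,605.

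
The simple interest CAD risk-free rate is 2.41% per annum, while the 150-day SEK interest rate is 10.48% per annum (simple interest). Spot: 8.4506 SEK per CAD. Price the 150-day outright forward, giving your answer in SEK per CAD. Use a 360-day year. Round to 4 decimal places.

T = 150/360 years.
SEK accumulates by 1 + 0.1048×150/360 = 1.0436667.
Growth of 1 CAD over T: 1 + 0.0241×150/360 = 1.0100417.
CIP: F = S · (grow SEK)/(grow CAD) = 8.4506 × 1.0436667/1.0100417 = 8.731926 SEK per CAD.

8.7319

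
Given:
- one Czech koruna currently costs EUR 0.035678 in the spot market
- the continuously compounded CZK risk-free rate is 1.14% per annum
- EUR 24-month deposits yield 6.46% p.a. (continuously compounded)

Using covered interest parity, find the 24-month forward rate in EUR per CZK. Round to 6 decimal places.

0.039683

T = 2 years.
EUR growth factor: e^(0.0646×2) = 1.1379177.
Growth of 1 CZK over T: e^(0.0114×2) = 1.0230619.
So F = 0.035678 × 1.1379177 / 1.0230619 = 0.03968345 (EUR/CZK).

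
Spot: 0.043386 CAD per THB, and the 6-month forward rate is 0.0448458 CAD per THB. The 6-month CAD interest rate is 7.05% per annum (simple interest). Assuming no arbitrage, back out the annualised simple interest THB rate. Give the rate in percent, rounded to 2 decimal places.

T = 6/12 years.
By CIP, F/S equals the CAD-to-THB growth ratio: 0.0448458/0.043386 = 1.0336468.
CAD growth factor: 1 + 0.0705×6/12 = 1.035250.
That pins the THB growth at 1.001551.
(1.001551 − 1)/T = 0.003102, i.e. 0.31%.

0.31%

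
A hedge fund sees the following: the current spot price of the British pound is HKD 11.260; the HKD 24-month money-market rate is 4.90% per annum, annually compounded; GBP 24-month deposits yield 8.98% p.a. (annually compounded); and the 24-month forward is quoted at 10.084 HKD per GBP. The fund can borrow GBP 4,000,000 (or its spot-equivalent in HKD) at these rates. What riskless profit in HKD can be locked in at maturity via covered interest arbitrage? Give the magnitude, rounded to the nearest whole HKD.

HKD 1,656,444

T = 2 years.
Invest the GBP and cover forward: 4,000,000 × 1.18766404 × 10.084 = HKD 47,905,616.72.
Convert at spot and invest in HKD: 4,000,000 × 11.260 × 1.100401 = HKD 49,562,061.04.
The quoted forward undervalues GBP, so borrow GBP, convert to HKD at spot, deposit the HKD at 4.90%, and buy GBP forward at 10.084 to cover the loan.
Profit = 49,562,061.04 − 47,905,616.72 = HKD 1,656,444.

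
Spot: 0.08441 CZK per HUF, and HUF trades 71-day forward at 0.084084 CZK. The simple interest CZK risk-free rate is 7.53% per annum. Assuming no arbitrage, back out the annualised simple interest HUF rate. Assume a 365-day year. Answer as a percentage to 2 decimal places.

9.55%

T = 71/365 years.
By CIP, F/S equals the CZK-to-HUF growth ratio: 0.084084/0.08441 = 0.9961379.
CZK growth factor: 1 + 0.0753×71/365 = 1.0146474.
That pins the HUF growth at 1.0185813.
(1.0185813 − 1)/T = 0.095524, i.e. 9.55%.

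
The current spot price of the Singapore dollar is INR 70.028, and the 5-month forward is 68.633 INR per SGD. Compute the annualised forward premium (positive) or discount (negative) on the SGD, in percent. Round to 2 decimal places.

-4.78%

T = 5/12 years.
Period premium: (68.633 − 70.028)/70.028 = -0.0199206.
Annualise by dividing by T: -0.0199206 / (5/12) = -0.047809 → -4.78%.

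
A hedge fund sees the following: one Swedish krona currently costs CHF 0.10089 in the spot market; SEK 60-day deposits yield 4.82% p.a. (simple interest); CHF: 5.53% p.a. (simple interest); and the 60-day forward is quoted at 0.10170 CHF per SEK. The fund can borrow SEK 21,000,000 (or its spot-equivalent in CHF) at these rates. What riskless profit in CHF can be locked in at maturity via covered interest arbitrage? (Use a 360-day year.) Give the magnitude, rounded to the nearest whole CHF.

CHF 14,640

T = 60/360 years.
Invest the SEK and cover forward: 21,000,000 × 1.008033333 × 0.10170 = CHF 2,152,856.79.
Convert at spot and invest in CHF: 21,000,000 × 0.10089 × 1.009216667 = CHF 2,138,217.26.
The quoted forward overvalues SEK, so borrow CHF, buy SEK at spot, deposit the SEK at 4.82%, and sell the proceeds forward at 0.10170.
Arbitrage profit = |2,152,856.79 − 2,138,217.26| = CHF 14,640.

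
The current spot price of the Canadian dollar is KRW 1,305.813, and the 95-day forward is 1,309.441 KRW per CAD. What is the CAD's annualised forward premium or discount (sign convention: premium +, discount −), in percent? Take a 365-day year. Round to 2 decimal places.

T = 95/365 years.
Period premium: (1309.441 − 1305.813)/1305.813 = 0.0027783.
Per annum: 0.0027783 / (95/365) = 0.010675 = 1.07%.

+1.07%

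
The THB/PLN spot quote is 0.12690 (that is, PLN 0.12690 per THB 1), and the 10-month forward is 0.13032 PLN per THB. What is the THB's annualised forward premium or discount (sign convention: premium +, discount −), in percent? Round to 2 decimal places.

T = 10/12 years.
Period premium: (0.13032 − 0.1269)/0.1269 = 0.0269504.
Per annum: 0.0269504 / (10/12) = 0.032340 = 3.23%.

+3.23%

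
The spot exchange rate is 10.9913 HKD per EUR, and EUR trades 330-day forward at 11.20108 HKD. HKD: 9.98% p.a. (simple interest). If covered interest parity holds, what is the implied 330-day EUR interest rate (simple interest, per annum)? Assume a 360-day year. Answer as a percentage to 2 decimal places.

T = 330/360 years.
By CIP, F/S equals the HKD-to-EUR growth ratio: 11.20108/10.9913 = 1.0190860.
The HKD side grows by 1 + 0.0998×330/360 = 1.0914833.
That pins the EUR growth at 1.0710414.
(1.0710414 − 1)/T = 0.077500, i.e. 7.75%.

7.75%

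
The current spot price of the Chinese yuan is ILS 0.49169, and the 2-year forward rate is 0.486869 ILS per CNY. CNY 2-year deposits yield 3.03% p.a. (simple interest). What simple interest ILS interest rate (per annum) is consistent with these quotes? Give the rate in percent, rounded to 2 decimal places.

2.51%

T = 2 years.
By CIP, F/S equals the ILS-to-CNY growth ratio: 0.486869/0.49169 = 0.9901950.
CNY growth factor: 1 + 0.0303×2 = 1.060600.
So the ILS growth factor = 1.0502008.
(1.0502008 − 1)/T = 0.025100, i.e. 2.51%.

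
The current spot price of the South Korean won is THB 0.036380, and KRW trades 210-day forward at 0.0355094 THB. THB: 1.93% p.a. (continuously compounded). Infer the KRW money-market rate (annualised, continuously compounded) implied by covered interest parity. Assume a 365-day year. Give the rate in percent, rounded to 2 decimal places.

6.14%

T = 210/365 years.
F/S = 0.0355094/0.03638 = 0.9760693 = (growth of THB) / (growth of KRW).
The THB side grows by e^(0.0193×210/365) = 1.011166.
Hence g_KRW = 1.0359572.
r = ln(1.0359572)/(210/365) = 0.061400 → 6.14%.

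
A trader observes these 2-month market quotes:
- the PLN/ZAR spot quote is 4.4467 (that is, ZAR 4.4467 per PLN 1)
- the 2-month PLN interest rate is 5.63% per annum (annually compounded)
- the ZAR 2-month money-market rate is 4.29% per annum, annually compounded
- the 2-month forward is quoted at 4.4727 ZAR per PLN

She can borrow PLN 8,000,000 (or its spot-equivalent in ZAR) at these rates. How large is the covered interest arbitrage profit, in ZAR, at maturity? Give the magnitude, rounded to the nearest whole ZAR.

T = 2/12 years.
Keep in PLN, deliver into the forward: 8,000,000·1.0091704997·4.4727 = ZAR 36,109,735.15.
Swap to ZAR now, deposit: 8,000,000·4.4467·1.0070254458 = ZAR 35,823,520.40.
The quoted forward overvalues PLN, so borrow ZAR, buy PLN at spot, deposit the PLN at 5.63%, and sell the proceeds forward at 4.4727.
Arbitrage profit = |36,109,735.15 − 35,823,520.40| = ZAR 286,215.

ZAR 286,215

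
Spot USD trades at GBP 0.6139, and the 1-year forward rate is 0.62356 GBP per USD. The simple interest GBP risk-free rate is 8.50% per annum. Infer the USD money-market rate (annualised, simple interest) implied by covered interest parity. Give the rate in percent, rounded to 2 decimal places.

6.82%

T = 1 year.
CIP gives F = S · g_GBP/g_USD, so g_GBP/g_USD = 0.62356/0.6139 = 1.0157355.
GBP growth factor: 1 + 0.0850×1 = 1.085000.
So the USD growth factor = 1.0681915.
(1.0681915 − 1)/T = 0.068191, i.e. 6.82%.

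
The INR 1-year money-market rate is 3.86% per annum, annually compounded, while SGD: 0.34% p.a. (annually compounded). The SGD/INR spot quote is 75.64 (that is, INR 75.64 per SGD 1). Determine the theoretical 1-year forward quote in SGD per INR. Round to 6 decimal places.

T = 1 year.
INR accumulates by (1 + 0.0386)^1 = 1.038600.
SGD accumulates by (1 + 0.0034)^1 = 1.003400.
So F = 75.64 × 1.038600 / 1.003400 = 78.29351 (INR/SGD).
Quoted the other way: 1/78.29351 = 0.012772 SGD per INR.

0.012772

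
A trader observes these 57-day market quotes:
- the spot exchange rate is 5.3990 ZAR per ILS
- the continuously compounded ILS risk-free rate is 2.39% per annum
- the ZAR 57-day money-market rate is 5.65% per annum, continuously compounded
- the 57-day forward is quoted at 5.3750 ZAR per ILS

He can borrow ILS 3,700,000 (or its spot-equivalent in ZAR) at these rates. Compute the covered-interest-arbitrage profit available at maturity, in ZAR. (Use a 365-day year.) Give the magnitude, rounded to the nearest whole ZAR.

ZAR 191,471

T = 57/365 years.
Route A — deposit ILS, sell forward: 3,700,000 × 1.0037393026 × 5.3750 = ZAR 19,961,865.38.
Route B — convert at spot, deposit ZAR: 3,700,000 × 5.3990 × 1.0088623276 = ZAR 20,153,336.51.
The quoted forward undervalues ILS, so borrow ILS, convert to ZAR at spot, deposit the ZAR at 5.65%, and buy ILS forward at 5.3750 to cover the loan.
Arbitrage profit = |19,961,865.38 − 20,153,336.51| = ZAR 191,471.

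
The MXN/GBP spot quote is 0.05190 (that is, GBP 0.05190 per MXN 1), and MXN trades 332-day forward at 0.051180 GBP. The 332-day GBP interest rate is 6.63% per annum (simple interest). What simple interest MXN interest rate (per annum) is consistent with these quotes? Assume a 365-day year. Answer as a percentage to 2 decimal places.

T = 332/365 years.
By CIP, F/S equals the GBP-to-MXN growth ratio: 0.05118/0.0519 = 0.9861272.
The GBP side grows by 1 + 0.0663×332/365 = 1.0603058.
So the MXN growth factor = 1.0752221.
(1.0752221 − 1)/T = 0.082699, i.e. 8.27%.

8.27%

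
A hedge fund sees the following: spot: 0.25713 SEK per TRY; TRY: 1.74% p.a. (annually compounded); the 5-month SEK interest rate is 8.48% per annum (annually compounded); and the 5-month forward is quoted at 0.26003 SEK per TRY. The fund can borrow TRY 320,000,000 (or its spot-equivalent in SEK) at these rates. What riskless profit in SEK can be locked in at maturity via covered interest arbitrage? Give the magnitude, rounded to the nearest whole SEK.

T = 5/12 years.
Keep in TRY, deliver into the forward: 320,000,000·1.0072135404·0.26003 = SEK 83,809,835.81.
Swap to SEK now, deposit: 320,000,000·0.25713·1.0344965148 = SEK 85,120,028.43.
The quoted forward undervalues TRY, so borrow TRY, convert to SEK at spot, deposit the SEK at 8.48%, and buy TRY forward at 0.26003 to cover the loan.
The gap between the two covered legs is SEK 1,310,193.

SEK 1,310,193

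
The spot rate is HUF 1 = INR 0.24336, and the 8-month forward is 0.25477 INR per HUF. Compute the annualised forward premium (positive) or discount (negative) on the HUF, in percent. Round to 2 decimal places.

T = 8/12 years.
(F − S)/S = (0.25477 − 0.24336)/0.24336 = 0.0468853.
Per annum: 0.0468853 / (8/12) = 0.070328 = 7.03%.

+7.03%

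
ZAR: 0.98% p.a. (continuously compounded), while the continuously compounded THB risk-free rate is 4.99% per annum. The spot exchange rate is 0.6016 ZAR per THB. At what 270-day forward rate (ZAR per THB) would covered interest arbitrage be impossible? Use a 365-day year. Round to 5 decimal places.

T = 270/365 years.
Growth of 1 ZAR over T: e^(0.0098×270/365) = 1.0072757.
THB growth factor: e^(0.0499×270/365) = 1.037602.
So F = 0.6016 × 1.0072757 / 1.037602 = 0.5840169 (ZAR/THB).

0.58402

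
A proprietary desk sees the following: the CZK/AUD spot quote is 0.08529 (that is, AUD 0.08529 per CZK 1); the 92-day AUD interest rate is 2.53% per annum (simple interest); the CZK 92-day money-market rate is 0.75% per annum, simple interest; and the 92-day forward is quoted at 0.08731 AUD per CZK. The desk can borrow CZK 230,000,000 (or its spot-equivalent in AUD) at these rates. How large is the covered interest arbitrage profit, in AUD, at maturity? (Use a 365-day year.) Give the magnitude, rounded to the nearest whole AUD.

AUD 377,466

T = 92/365 years.
Invest the CZK and cover forward: 230,000,000 × 1.001890411 × 0.08731 = AUD 20,119,261.91.
Convert at spot and invest in AUD: 230,000,000 × 0.08529 × 1.0063769863 = AUD 19,741,795.43.
The quoted forward overvalues CZK, so borrow AUD, buy CZK at spot, deposit the CZK at 0.75%, and sell the proceeds forward at 0.08731.
Profit = 20,119,261.91 − 19,741,795.43 = AUD 377,466.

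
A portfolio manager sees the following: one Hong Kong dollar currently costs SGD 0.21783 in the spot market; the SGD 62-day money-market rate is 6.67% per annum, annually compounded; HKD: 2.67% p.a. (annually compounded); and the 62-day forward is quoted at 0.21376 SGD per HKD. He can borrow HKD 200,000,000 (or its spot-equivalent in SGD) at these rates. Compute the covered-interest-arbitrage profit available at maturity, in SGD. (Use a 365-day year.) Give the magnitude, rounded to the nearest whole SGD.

T = 62/365 years.
Route A — deposit HKD, sell forward: 200,000,000 × 1.0044858838 × 0.21376 = SGD 42,943,780.50.
Route B — convert at spot, deposit SGD: 200,000,000 × 0.21783 × 1.011028385 = SGD 44,046,462.62.
The quoted forward undervalues HKD, so borrow HKD, convert to SGD at spot, deposit the SGD at 6.67%, and buy HKD forward at 0.21376 to cover the loan.
The gap between the two covered legs is SGD 1,102,682.

SGD 1,102,682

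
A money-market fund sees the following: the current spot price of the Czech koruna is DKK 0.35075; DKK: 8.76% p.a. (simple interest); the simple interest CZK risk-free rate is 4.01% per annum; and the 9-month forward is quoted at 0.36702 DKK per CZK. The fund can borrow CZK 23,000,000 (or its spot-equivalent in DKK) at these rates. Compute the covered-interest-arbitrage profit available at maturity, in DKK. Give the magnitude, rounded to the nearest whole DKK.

DKK 98,069

T = 9/12 years.
Route A — deposit CZK, sell forward: 23,000,000 × 1.030075 × 0.36702 = DKK 8,695,336.91.
Route B — convert at spot, deposit DKK: 23,000,000 × 0.35075 × 1.065700 = DKK 8,597,268.33.
The quoted forward overvalues CZK, so borrow DKK, buy CZK at spot, deposit the CZK at 4.01%, and sell the proceeds forward at 0.36702.
The gap between the two covered legs is DKK 98,069.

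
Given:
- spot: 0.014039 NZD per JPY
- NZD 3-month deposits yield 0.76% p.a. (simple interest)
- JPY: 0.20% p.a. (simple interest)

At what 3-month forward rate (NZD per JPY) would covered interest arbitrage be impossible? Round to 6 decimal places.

T = 3/12 years.
NZD growth factor: 1 + 0.0076×3/12 = 1.001900.
JPY growth factor: 1 + 0.0020×3/12 = 1.000500.
CIP: F = S · (grow NZD)/(grow JPY) = 0.014039 × 1.001900/1.000500 = 0.01405864 NZD per JPY.

0.014059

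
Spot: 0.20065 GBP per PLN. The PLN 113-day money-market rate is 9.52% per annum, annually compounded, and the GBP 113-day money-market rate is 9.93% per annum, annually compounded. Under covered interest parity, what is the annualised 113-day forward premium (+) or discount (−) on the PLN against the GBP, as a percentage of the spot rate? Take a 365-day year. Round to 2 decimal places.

+0.37%

T = 113/365 years.
No-arbitrage forward: 0.20065 × 1.0297437 / 1.0285531 = 0.20088226 GBP/PLN.
(F − S)/S ÷ T = (0.20088226 − 0.20065)/0.20065/(113/365) = 0.003739 → 0.37%.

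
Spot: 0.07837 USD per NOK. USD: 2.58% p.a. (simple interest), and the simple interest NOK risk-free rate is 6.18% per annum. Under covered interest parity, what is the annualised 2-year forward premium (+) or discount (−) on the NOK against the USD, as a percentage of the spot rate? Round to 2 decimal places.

-3.20%

T = 2 years.
No-arbitrage forward: 0.07837 × 1.051600 / 1.123600 = 0.07334807 USD/NOK.
(F − S)/S ÷ T = (0.07334807 − 0.07837)/0.07837/2 = -0.032040 → -3.20%.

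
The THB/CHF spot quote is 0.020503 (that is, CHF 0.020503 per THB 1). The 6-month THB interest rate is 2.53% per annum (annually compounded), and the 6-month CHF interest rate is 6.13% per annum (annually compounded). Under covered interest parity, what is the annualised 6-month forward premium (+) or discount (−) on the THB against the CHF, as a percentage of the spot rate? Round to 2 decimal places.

T = 6/12 years.
F = S · g_CHF/g_THB = 0.020503 × 1.0301942/1.012571 = 0.020859843.
Annualised premium = (F − S)/S × (1/T) = (0.020859843 − 0.020503)/0.020503 ÷ (6/12) = 3.48%.

+3.48%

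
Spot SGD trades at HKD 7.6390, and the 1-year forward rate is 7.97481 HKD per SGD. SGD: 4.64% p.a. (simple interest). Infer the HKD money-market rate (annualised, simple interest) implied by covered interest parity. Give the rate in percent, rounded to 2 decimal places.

9.24%

T = 1 year.
F/S = 7.97481/7.639 = 1.0439599 = (growth of HKD) / (growth of SGD).
The SGD side grows by 1 + 0.0464×1 = 1.046400.
Hence g_HKD = 1.0923996.
(1.0923996 − 1)/T = 0.092400, i.e. 9.24%.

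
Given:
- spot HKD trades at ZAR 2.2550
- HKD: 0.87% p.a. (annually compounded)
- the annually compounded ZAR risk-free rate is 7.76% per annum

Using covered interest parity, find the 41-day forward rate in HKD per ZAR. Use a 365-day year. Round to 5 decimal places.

0.44018

T = 41/365 years.
Growth of 1 ZAR over T: (1 + 0.0776)^(41/365) = 1.0084304.
HKD accumulates by (1 + 0.0087)^(41/365) = 1.0009735.
So F = 2.255 × 1.0084304 / 1.0009735 = 2.271799 (ZAR/HKD).
Invert for HKD per ZAR: 1 / 2.271799 = 0.44018.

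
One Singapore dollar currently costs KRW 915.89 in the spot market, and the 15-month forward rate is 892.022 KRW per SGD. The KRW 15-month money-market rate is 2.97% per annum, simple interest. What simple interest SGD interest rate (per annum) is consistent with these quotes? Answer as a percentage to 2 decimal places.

5.19%

T = 15/12 years.
By CIP, F/S equals the KRW-to-SGD growth ratio: 892.022/915.89 = 0.9739401.
KRW growth factor: 1 + 0.0297×15/12 = 1.037125.
That pins the SGD growth at 1.0648756.
r = (1.0648756 − 1)/(15/12) = 0.051900 → 5.19%.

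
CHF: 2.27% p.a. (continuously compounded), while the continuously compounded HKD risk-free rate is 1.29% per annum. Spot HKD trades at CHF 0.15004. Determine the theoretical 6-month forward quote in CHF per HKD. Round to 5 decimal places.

0.15078

T = 6/12 years.
CHF accumulates by e^(0.0227×6/12) = 1.0114147.
HKD growth factor: e^(0.0129×6/12) = 1.0064708.
CIP: F = S · (grow CHF)/(grow HKD) = 0.15004 × 1.0114147/1.0064708 = 0.1507770 CHF per HKD.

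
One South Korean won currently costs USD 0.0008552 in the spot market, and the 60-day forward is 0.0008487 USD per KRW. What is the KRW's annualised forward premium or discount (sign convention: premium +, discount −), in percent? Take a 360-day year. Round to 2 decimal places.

-4.56%

T = 60/360 years.
(F − S)/S = (0.0008487 − 0.0008552)/0.0008552 = -0.0076006.
Annualise by dividing by T: -0.0076006 / (60/360) = -0.045604 → -4.56%.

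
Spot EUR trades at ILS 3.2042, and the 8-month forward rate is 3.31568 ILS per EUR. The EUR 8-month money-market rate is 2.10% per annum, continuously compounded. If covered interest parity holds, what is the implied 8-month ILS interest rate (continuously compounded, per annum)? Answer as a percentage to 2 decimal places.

T = 8/12 years.
F/S = 3.31568/3.2042 = 1.0347918 = (growth of ILS) / (growth of EUR).
EUR growth factor: e^(0.0210×8/12) = 1.0140985.
That pins the ILS growth at 1.0493808.
Take logs: ln 1.0493808 / (8/12) = 0.072300, so 7.23%.

7.23%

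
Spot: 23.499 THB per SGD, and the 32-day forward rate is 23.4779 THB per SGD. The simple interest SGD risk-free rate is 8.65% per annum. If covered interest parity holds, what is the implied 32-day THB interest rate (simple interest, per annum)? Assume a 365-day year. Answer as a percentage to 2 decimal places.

7.62%

T = 32/365 years.
CIP gives F = S · g_THB/g_SGD, so g_THB/g_SGD = 23.4779/23.499 = 0.9991021.
SGD growth factor: 1 + 0.0865×32/365 = 1.0075836.
Hence g_THB = 1.0066789.
(1.0066789 − 1)/T = 0.076181, i.e. 7.62%.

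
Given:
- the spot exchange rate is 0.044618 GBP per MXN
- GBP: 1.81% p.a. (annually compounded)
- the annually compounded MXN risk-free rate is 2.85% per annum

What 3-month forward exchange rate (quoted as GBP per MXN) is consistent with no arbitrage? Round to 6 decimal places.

T = 3/12 years.
Growth of 1 GBP over T: (1 + 0.0181)^(3/12) = 1.0044946.
Growth of 1 MXN over T: (1 + 0.0285)^(3/12) = 1.0070501.
Forward (GBP per MXN) = 0.044618 × 1.0044946 / 1.0070501 = 0.04450478.

0.044505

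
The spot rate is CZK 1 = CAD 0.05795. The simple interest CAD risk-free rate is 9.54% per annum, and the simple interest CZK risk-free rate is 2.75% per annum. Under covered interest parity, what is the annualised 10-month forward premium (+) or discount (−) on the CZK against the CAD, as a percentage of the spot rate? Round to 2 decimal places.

+6.64%

T = 10/12 years.
CIP forward (CAD per CZK) = 0.05795 × 1.079500/1.0229167 = 0.06115554.
Annualised premium = (F − S)/S × (1/T) = (0.06115554 − 0.05795)/0.05795 ÷ (10/12) = 6.64%.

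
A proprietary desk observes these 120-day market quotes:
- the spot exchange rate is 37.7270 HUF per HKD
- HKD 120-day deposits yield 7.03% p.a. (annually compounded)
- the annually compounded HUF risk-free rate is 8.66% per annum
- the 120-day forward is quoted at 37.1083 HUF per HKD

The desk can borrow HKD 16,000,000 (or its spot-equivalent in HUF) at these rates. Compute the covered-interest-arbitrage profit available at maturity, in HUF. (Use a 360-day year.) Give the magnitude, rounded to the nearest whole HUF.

T = 120/360 years.
Route A — deposit HKD, sell forward: 16,000,000 × 1.02290470248 × 37.1083 = HUF 607,332,073.14.
Route B — convert at spot, deposit HUF: 16,000,000 × 37.7270 × 1.02807129566 = HUF 620,576,732.34.
The quoted forward undervalues HKD, so borrow HKD, convert to HUF at spot, deposit the HUF at 8.66%, and buy HKD forward at 37.1083 to cover the loan.
The gap between the two covered legs is HUF 13,244,659.

HUF 13,244,659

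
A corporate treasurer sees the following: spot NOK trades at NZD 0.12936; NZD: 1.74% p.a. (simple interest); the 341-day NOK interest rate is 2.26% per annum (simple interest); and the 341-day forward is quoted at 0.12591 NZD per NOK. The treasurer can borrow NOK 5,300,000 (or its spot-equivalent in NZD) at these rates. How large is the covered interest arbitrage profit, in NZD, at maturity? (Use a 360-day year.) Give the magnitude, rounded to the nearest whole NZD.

NZD 15,299

T = 341/360 years.
Invest the NOK and cover forward: 5,300,000 × 1.02140722 × 0.12591 = NZD 681,608.53.
Convert at spot and invest in NZD: 5,300,000 × 0.12936 × 1.01648167 = NZD 696,907.96.
The quoted forward undervalues NOK, so borrow NOK, convert to NZD at spot, deposit the NZD at 1.74%, and buy NOK forward at 0.12591 to cover the loan.
Profit = 696,907.96 − 681,608.53 = NZD 15,299.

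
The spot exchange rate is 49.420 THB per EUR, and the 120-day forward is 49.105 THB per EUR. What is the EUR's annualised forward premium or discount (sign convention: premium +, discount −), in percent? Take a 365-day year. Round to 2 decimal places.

T = 120/365 years.
EUR trades forward at -0.63739% vs spot over the period.
Per annum: -0.0063739 / (120/365) = -0.019387 = -1.94%.

-1.94%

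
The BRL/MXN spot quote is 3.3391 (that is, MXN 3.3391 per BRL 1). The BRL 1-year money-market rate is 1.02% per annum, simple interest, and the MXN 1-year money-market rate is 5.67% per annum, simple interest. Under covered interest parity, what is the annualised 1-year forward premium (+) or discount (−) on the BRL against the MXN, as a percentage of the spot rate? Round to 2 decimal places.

+4.60%

T = 1 year.
No-arbitrage forward: 3.3391 × 1.056700 / 1.010200 = 3.4928004 MXN/BRL.
(F − S)/S ÷ T = (3.4928004 − 3.3391)/3.3391/1 = 0.046030 → 4.60%.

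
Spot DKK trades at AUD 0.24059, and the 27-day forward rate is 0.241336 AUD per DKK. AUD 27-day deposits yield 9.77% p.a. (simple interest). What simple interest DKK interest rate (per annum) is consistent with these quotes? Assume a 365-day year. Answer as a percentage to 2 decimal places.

5.56%

T = 27/365 years.
F/S = 0.241336/0.24059 = 1.0031007 = (growth of AUD) / (growth of DKK).
AUD growth factor: 1 + 0.0977×27/365 = 1.0072271.
Hence g_DKK = 1.0041136.
(1.0041136 − 1)/T = 0.055610, i.e. 5.56%.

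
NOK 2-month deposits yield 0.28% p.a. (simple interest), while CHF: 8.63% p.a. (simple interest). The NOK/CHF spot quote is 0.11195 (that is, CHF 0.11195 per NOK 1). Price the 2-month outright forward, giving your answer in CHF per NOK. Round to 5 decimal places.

T = 2/12 years.
CHF growth factor: 1 + 0.0863×2/12 = 1.0143833.
Growth of 1 NOK over T: 1 + 0.0028×2/12 = 1.0004667.
CIP: F = S · (grow CHF)/(grow NOK) = 0.11195 × 1.0143833/1.0004667 = 0.1135072 CHF per NOK.

0.11351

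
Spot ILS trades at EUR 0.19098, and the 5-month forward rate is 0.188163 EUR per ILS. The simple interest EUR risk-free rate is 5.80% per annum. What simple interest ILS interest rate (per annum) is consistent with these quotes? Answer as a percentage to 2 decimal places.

9.48%

T = 5/12 years.
CIP gives F = S · g_EUR/g_ILS, so g_EUR/g_ILS = 0.188163/0.19098 = 0.9852498.
EUR growth factor: 1 + 0.0580×5/12 = 1.0241667.
That pins the ILS growth at 1.0394995.
(1.0394995 − 1)/T = 0.094799, i.e. 9.48%.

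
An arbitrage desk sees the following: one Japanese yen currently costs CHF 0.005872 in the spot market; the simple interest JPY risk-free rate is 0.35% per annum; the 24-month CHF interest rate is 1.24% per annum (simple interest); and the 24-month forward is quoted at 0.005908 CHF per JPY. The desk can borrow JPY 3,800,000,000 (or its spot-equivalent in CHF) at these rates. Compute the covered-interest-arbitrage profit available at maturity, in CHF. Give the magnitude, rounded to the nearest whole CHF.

CHF 259,424

T = 2 years.
Route A — deposit JPY, sell forward: 3,800,000,000 × 1.007000 × 0.005908 = CHF 22,607,552.80.
Route B — convert at spot, deposit CHF: 3,800,000,000 × 0.005872 × 1.024800 = CHF 22,866,977.28.
The quoted forward undervalues JPY, so borrow JPY, convert to CHF at spot, deposit the CHF at 1.24%, and buy JPY forward at 0.005908 to cover the loan.
Profit = 22,866,977.28 − 22,607,552.80 = CHF 259,424.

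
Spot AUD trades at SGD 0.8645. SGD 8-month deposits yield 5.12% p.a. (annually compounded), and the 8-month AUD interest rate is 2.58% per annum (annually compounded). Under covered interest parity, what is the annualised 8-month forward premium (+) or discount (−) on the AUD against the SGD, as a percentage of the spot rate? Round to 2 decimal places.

T = 8/12 years.
F = S · g_SGD/g_AUD = 0.8645 × 1.0338485/1.0171269 = 0.8787124.
Annualised premium = (F − S)/S × (1/T) = (0.8787124 − 0.8645)/0.8645 ÷ (8/12) = 2.47%.

+2.47%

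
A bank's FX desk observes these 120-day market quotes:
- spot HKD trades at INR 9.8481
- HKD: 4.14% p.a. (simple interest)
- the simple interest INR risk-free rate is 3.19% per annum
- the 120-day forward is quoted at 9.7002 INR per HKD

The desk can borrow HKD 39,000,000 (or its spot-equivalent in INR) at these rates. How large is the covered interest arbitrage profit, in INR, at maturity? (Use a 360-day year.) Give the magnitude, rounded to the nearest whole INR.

T = 120/360 years.
Invest the HKD and cover forward: 39,000,000 × 1.013800 × 9.7002 = INR 383,528,447.64.
Convert at spot and invest in INR: 39,000,000 × 9.8481 × 1.01063333333 = INR 388,159,907.07.
The quoted forward undervalues HKD, so borrow HKD, convert to INR at spot, deposit the INR at 3.19%, and buy HKD forward at 9.7002 to cover the loan.
Arbitrage profit = |383,528,447.64 − 388,159,907.07| = INR 4,631,459.

INR 4,631,459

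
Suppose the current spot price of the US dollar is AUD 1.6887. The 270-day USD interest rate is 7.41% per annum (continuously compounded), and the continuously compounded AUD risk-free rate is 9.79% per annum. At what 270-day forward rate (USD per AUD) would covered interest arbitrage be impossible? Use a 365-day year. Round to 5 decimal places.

0.58184

T = 270/365 years.
AUD accumulates by e^(0.0979×270/365) = 1.0751059.
Growth of 1 USD over T: e^(0.0741×270/365) = 1.0563438.
CIP: F = S · (grow AUD)/(grow USD) = 1.6887 × 1.0751059/1.0563438 = 1.718694 AUD per USD.
Quoted the other way: 1/1.718694 = 0.58184 USD per AUD.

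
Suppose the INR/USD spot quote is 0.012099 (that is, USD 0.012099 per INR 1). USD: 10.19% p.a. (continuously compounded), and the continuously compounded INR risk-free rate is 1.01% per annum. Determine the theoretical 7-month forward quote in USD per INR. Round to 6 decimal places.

T = 7/12 years.
Growth of 1 USD over T: e^(0.1019×7/12) = 1.0612439.
INR growth factor: e^(0.0101×7/12) = 1.0059091.
So F = 0.012099 × 1.0612439 / 1.0059091 = 0.01276456 (USD/INR).

0.012765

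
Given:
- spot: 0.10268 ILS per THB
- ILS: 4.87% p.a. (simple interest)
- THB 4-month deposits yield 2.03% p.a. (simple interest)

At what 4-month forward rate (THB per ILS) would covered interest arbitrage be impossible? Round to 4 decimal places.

T = 4/12 years.
ILS growth factor: 1 + 0.0487×4/12 = 1.0162333.
THB growth factor: 1 + 0.0203×4/12 = 1.0067667.
So F = 0.10268 × 1.0162333 / 1.0067667 = 0.1036455 (ILS/THB).
Quoted the other way: 1/0.1036455 = 9.6483 THB per ILS.

9.6483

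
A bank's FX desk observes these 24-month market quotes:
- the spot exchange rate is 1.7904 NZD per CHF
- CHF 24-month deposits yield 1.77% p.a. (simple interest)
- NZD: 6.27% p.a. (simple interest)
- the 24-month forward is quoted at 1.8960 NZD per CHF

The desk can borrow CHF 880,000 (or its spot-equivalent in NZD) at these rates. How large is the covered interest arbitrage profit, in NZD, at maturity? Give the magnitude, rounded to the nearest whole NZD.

T = 2 years.
Keep in CHF, deliver into the forward: 880,000·1.035400·1.8960 = NZD 1,727,544.19.
Swap to NZD now, deposit: 880,000·1.7904·1.125400 = NZD 1,773,126.22.
The quoted forward undervalues CHF, so borrow CHF, convert to NZD at spot, deposit the NZD at 6.27%, and buy CHF forward at 1.8960 to cover the loan.
The gap between the two covered legs is NZD 45,582.

NZD 45,582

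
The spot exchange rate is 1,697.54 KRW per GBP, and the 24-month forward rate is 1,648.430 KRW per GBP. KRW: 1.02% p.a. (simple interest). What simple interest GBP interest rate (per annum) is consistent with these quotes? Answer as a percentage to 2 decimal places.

2.54%

T = 2 years.
By CIP, F/S equals the KRW-to-GBP growth ratio: 1648.43/1697.54 = 0.9710699.
KRW growth factor: 1 + 0.0102×2 = 1.020400.
Hence g_GBP = 1.0507997.
(1.0507997 − 1)/T = 0.025400, i.e. 2.54%.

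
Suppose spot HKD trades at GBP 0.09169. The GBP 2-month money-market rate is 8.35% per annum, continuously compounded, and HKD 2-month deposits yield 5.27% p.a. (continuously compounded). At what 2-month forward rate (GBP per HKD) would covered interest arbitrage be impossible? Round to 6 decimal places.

0.092162

T = 2/12 years.
GBP accumulates by e^(0.0835×2/12) = 1.014014.
HKD growth factor: e^(0.0527×2/12) = 1.008822.
So F = 0.09169 × 1.014014 / 1.008822 = 0.09216189 (GBP/HKD).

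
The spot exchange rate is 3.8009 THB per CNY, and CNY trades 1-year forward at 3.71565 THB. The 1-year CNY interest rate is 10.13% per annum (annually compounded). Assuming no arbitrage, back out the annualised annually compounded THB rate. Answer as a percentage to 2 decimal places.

7.66%

T = 1 year.
CIP gives F = S · g_THB/g_CNY, so g_THB/g_CNY = 3.71565/3.8009 = 0.9775711.
The CNY side grows by (1 + 0.1013)^1 = 1.101300.
So the THB growth factor = 1.0765991.
r = 1.0765991^(1/1) − 1 = 0.076599 → 7.66%.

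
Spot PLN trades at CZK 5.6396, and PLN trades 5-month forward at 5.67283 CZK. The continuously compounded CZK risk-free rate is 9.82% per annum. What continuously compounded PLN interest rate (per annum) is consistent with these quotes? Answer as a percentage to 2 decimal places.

8.41%

T = 5/12 years.
F/S = 5.67283/5.6396 = 1.0058923 = (growth of CZK) / (growth of PLN).
CZK growth factor: e^(0.0982×5/12) = 1.0417653.
So the PLN growth factor = 1.0356629.
Take logs: ln 1.0356629 / (5/12) = 0.084100, so 8.41%.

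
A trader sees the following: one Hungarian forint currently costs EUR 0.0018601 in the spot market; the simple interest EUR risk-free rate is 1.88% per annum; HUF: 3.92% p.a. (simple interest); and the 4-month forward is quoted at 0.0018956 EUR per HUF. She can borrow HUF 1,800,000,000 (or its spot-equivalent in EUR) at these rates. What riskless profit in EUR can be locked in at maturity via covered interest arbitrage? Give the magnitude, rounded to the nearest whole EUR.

T = 4/12 years.
Keep in HUF, deliver into the forward: 1,800,000,000·1.013066667·0.0018956 = EUR 3,456,664.51.
Swap to EUR now, deposit: 1,800,000,000·0.0018601·1.006266667 = EUR 3,369,161.93.
The quoted forward overvalues HUF, so borrow EUR, buy HUF at spot, deposit the HUF at 3.92%, and sell the proceeds forward at 0.0018956.
The gap between the two covered legs is EUR 87,503.

EUR 87,503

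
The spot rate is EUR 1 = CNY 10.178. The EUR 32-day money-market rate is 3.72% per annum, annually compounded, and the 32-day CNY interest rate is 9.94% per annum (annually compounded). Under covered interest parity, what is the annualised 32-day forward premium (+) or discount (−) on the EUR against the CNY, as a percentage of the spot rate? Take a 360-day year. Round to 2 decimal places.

+5.84%

T = 32/360 years.
No-arbitrage forward: 10.178 × 1.0084591 / 1.0032519 = 10.230827 CNY/EUR.
(F − S)/S ÷ T = (10.230827 − 10.178)/10.178/(32/360) = 0.058391 → 5.84%.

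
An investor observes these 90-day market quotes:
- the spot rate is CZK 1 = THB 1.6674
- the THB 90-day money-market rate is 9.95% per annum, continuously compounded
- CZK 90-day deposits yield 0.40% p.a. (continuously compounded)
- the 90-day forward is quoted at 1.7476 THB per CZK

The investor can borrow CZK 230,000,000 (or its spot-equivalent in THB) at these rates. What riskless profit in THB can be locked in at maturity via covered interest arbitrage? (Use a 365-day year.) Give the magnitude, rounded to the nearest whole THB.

T = 90/365 years.
Route A — deposit CZK, sell forward: 230,000,000 × 1.00098678793 × 1.7476 = THB 402,344,637.43.
Route B — convert at spot, deposit THB: 230,000,000 × 1.6674 × 1.02483768769 = THB 393,027,302.90.
The quoted forward overvalues CZK, so borrow THB, buy CZK at spot, deposit the CZK at 0.40%, and sell the proceeds forward at 1.7476.
The gap between the two covered legs is THB 9,317,335.

THB 9,317,335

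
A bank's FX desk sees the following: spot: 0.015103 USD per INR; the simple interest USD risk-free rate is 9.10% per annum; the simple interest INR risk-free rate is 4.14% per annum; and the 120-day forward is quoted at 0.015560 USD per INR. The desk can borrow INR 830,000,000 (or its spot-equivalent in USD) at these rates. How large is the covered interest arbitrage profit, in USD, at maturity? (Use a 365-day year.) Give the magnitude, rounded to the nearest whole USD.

USD 180,058

T = 120/365 years.
Route A — deposit INR, sell forward: 830,000,000 × 1.0136109589 × 0.015560 = USD 13,090,582.81.
Route B — convert at spot, deposit USD: 830,000,000 × 0.015103 × 1.0299178082 = USD 12,910,524.39.
The quoted forward overvalues INR, so borrow USD, buy INR at spot, deposit the INR at 4.14%, and sell the proceeds forward at 0.015560.
Arbitrage profit = |13,090,582.81 − 12,910,524.39| = USD 180,058.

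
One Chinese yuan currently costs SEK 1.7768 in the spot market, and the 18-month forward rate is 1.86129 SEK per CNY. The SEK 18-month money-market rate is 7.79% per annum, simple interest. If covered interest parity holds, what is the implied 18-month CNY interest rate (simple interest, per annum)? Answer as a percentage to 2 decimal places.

T = 18/12 years.
By CIP, F/S equals the SEK-to-CNY growth ratio: 1.86129/1.7768 = 1.0475518.
The SEK side grows by 1 + 0.0779×18/12 = 1.116850.
So the CNY growth factor = 1.0661525.
r = (1.0661525 − 1)/(18/12) = 0.044102 → 4.41%.

4.41%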